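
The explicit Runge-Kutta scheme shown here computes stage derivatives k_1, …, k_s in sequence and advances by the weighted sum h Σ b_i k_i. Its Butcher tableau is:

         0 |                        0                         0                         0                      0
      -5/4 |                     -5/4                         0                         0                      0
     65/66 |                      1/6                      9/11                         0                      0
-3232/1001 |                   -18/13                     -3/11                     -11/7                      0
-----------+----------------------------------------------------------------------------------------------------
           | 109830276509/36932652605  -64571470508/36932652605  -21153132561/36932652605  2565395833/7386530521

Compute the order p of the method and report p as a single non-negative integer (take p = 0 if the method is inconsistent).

b = (109830276509/36932652605, -64571470508/36932652605, -21153132561/36932652605, 2565395833/7386530521)
c = (0, -5/4, 65/66, -3232/1001)
Ac = (0, 0, -45/44, -1115/924)
Σ b_i: 109830276509/36932652605·1 + (-64571470508/36932652605)·1 + (-21153132561/36932652605)·1 + 2565395833/7386530521·1 = 1 ✓
b·c: (-64571470508/36932652605)·(-5/4) + (-21153132561/36932652605)·65/66 + 2565395833/7386530521·(-3232/1001) = 1/2 ✓
b·c²: (-64571470508/36932652605)·25/16 + (-21153132561/36932652605)·4225/4356 + 2565395833/7386530521·10445824/1002001 = 1/3 ✓
b·Ac: (-21153132561/36932652605)·(-45/44) + 2565395833/7386530521·(-1115/924) = 1/6 ✓
b·c³: (-64571470508/36932652605)·(-125/64) + (-21153132561/36932652605)·274625/287496 + 2565395833/7386530521·(-33760903168/1003003001) = -103330547023671421/11711964609609264 ≠ 1/4 ⇒ order 3.
b·(c∘Ac): (-21153132561/36932652605)·(-975/968) + 2565395833/7386530521·900920/231231 = 342155771425/177276732504 ≠ 1/8
b·Ac²: (-21153132561/36932652605)·225/176 + 2565395833/7386530521·(-21625/11088) = -374824076945/265915098756 ≠ 1/12
b·A²c: 2565395833/7386530521·45/28 = 16491830355/29546122084 ≠ 1/24

3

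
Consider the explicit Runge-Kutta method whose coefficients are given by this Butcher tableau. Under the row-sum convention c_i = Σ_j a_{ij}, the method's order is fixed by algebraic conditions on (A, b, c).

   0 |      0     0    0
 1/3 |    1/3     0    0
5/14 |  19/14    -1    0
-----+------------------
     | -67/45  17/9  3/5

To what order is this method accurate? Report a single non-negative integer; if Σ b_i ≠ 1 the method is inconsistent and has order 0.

b = (-67/45, 17/9, 3/5)
c = (0, 1/3, 5/14)
Ac = (0, 0, -1/3)
Σ b_i: (-67/45)·1 + 17/9·1 + 3/5·1 = 1 ✓
b·c: 17/9·1/3 + 3/5·5/14 = 319/378 ≠ 1/2 ⇒ order 1.

1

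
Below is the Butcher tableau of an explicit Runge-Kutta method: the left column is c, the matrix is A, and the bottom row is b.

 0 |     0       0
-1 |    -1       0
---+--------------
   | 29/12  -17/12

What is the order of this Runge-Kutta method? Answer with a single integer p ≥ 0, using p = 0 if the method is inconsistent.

1

b = (29/12, -17/12)
c = (0, -1)
Σ b_i: 29/12·1 + (-17/12)·1 = 1 ✓
b·c: (-17/12)·(-1) = 17/12 ≠ 1/2 ⇒ order 1.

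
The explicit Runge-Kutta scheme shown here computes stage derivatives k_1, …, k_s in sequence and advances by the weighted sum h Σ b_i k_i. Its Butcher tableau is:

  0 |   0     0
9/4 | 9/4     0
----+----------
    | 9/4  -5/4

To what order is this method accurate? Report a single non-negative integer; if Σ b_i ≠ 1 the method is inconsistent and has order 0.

b = (9/4, -5/4)
c = (0, 9/4)
Σ b_i: 9/4·1 + (-5/4)·1 = 1 ✓
b·c: (-5/4)·9/4 = -45/16 ≠ 1/2 ⇒ order 1.

1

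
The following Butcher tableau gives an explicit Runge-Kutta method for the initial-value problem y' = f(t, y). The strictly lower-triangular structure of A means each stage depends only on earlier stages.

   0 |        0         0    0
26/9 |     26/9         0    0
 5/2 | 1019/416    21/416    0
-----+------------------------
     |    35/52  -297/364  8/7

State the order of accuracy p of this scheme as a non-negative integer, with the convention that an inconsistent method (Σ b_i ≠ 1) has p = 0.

3

b = (35/52, -297/364, 8/7)
c = (0, 26/9, 5/2)
Ac = (0, 0, 7/48)
Σ b_i: 35/52·1 + (-297/364)·1 + 8/7·1 = 1 ✓
b·c: (-297/364)·26/9 + 8/7·5/2 = 1/2 ✓
b·c²: (-297/364)·676/81 + 8/7·25/4 = 1/3 ✓
b·Ac: 8/7·7/48 = 1/6 ✓; 3 stages ⇒ order 3.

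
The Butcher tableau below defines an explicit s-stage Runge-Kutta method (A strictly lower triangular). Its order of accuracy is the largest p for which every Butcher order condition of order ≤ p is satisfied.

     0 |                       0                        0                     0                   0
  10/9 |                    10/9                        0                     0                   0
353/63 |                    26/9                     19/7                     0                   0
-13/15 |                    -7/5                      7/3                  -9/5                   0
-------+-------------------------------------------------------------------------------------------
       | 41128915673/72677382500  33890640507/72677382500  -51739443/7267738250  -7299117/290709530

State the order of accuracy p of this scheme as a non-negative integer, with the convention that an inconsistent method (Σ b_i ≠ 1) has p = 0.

3

b = (41128915673/72677382500, 33890640507/72677382500, -51739443/7267738250, -7299117/290709530)
c = (0, 10/9, 353/63, -13/15)
Ac = (0, 0, 190/63, -7081/945)
Σ b_i: 41128915673/72677382500·1 + 33890640507/72677382500·1 + (-51739443/7267738250)·1 + (-7299117/290709530)·1 = 1 ✓
b·c: 33890640507/72677382500·10/9 + (-51739443/7267738250)·353/63 + (-7299117/290709530)·(-13/15) = 1/2 ✓
b·c²: 33890640507/72677382500·100/81 + (-51739443/7267738250)·124609/3969 + (-7299117/290709530)·169/225 = 1/3 ✓
b·Ac: (-51739443/7267738250)·190/63 + (-7299117/290709530)·(-7081/945) = 1/6 ✓
b·c³: 33890640507/72677382500·1000/729 + (-51739443/7267738250)·43986977/250047 + (-7299117/290709530)·(-2197/3375) = -6143483810663/10302018969375 ≠ 1/4 ⇒ order 3.
b·(c∘Ac): (-51739443/7267738250)·67070/3969 + (-7299117/290709530)·92053/14175 = -2059335793/7267738250 ≠ 1/8
b·Ac²: (-51739443/7267738250)·1900/567 + (-7299117/290709530)·(-3192943/59535) = 363377520257/274720505850 ≠ 1/12
b·A²c: (-7299117/290709530)·(-38/7) = 19811889/145354765 ≠ 1/24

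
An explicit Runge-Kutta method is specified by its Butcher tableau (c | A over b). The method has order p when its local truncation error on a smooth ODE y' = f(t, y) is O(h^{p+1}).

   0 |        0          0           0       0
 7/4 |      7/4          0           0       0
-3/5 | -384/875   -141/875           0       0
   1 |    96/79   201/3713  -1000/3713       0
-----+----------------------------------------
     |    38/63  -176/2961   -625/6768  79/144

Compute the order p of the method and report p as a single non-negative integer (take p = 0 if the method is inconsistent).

4

b = (38/63, -176/2961, -625/6768, 79/144)
c = (0, 7/4, -3/5, 1)
Ac = (0, 0, -141/500, 81/316)
Σ b_i: 38/63·1 + (-176/2961)·1 + (-625/6768)·1 + 79/144·1 = 1 ✓
b·c: (-176/2961)·7/4 + (-625/6768)·(-3/5) + 79/144·1 = 1/2 ✓
b·c²: (-176/2961)·49/16 + (-625/6768)·9/25 + 79/144·1 = 1/3 ✓
b·Ac: (-625/6768)·(-141/500) + 79/144·81/316 = 1/6 ✓
b·c³: (-176/2961)·343/64 + (-625/6768)·(-27/125) + 79/144·1 = 1/4 ✓
b·(c∘Ac): (-625/6768)·423/2500 + 79/144·81/316 = 1/8 ✓
b·Ac²: (-625/6768)·(-987/2000) + 79/144·87/1264 = 1/12 ✓
b·A²c: 79/144·6/79 = 1/24 ✓; 4 stages ⇒ order 4.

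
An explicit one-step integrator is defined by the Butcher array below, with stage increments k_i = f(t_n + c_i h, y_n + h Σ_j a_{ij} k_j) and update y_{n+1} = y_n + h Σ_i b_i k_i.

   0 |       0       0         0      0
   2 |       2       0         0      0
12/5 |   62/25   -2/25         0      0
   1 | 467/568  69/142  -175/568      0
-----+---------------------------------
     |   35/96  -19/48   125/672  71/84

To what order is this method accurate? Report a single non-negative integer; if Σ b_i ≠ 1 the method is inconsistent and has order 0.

b = (35/96, -19/48, 125/672, 71/84)
c = (0, 2, 12/5, 1)
Ac = (0, 0, -4/25, 33/142)
Σ b_i: 35/96·1 + (-19/48)·1 + 125/672·1 + 71/84·1 = 1 ✓
b·c: (-19/48)·2 + 125/672·12/5 + 71/84·1 = 1/2 ✓
b·c²: (-19/48)·4 + 125/672·144/25 + 71/84·1 = 1/3 ✓
b·Ac: 125/672·(-4/25) + 71/84·33/142 = 1/6 ✓
b·c³: (-19/48)·8 + 125/672·1728/125 + 71/84·1 = 1/4 ✓
b·(c∘Ac): 125/672·(-48/125) + 71/84·33/142 = 1/8 ✓
b·Ac²: 125/672·(-8/25) + 71/84·12/71 = 1/12 ✓
b·A²c: 71/84·7/142 = 1/24 ✓; 4 stages ⇒ order 4.

4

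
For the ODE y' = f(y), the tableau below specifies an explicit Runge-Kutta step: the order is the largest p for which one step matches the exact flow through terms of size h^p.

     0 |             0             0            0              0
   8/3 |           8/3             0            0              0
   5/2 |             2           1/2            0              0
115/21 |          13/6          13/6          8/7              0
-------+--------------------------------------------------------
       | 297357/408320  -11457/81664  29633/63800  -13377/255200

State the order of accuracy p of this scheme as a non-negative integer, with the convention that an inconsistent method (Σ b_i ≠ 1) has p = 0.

b = (297357/408320, -11457/81664, 29633/63800, -13377/255200)
c = (0, 8/3, 5/2, 115/21)
Ac = (0, 0, 4/3, 544/63)
Σ b_i: 297357/408320·1 + (-11457/81664)·1 + 29633/63800·1 + (-13377/255200)·1 = 1 ✓
b·c: (-11457/81664)·8/3 + 29633/63800·5/2 + (-13377/255200)·115/21 = 1/2 ✓
b·c²: (-11457/81664)·64/9 + 29633/63800·25/4 + (-13377/255200)·13225/441 = 1/3 ✓
b·Ac: 29633/63800·4/3 + (-13377/255200)·544/63 = 1/6 ✓
b·c³: (-11457/81664)·512/27 + 29633/63800·125/8 + (-13377/255200)·1520875/9261 = -737057/183744 ≠ 1/4 ⇒ order 3.
b·(c∘Ac): 29633/63800·10/3 + (-13377/255200)·62560/1323 = -10685/11484 ≠ 1/8
b·Ac²: 29633/63800·32/9 + (-13377/255200)·4262/189 = 107813/229680 ≠ 1/12
b·A²c: (-13377/255200)·32/21 = -637/7975 ≠ 1/24

3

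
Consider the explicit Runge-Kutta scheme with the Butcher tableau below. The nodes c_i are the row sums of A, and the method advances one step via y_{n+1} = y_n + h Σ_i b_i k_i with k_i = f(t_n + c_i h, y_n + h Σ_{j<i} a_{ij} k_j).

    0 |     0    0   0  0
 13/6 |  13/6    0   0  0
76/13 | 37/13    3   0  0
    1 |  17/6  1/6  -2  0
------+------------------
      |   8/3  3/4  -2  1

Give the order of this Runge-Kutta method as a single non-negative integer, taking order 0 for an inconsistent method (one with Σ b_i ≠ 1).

b = (8/3, 3/4, -2, 1)
c = (0, 13/6, 76/13, 1)
Ac = (0, 0, 13/2, -5303/468)
Σ b_i: 8/3·1 + 3/4·1 + (-2)·1 + 1·1 = 29/12 ≠ 1 ⇒ order 0.

0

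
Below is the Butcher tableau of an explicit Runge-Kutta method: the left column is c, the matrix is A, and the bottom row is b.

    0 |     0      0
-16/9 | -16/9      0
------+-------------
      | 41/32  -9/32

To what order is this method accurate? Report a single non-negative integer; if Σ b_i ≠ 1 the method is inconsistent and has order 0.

2

b = (41/32, -9/32)
c = (0, -16/9)
Σ b_i: 41/32·1 + (-9/32)·1 = 1 ✓
b·c: (-9/32)·(-16/9) = 1/2 ✓; 2 stages ⇒ order 2.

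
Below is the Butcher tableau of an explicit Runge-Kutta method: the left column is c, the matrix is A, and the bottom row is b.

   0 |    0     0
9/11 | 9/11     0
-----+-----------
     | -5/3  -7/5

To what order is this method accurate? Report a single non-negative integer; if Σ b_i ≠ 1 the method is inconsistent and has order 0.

b = (-5/3, -7/5)
c = (0, 9/11)
Σ b_i: (-5/3)·1 + (-7/5)·1 = -46/15 ≠ 1 ⇒ order 0.

0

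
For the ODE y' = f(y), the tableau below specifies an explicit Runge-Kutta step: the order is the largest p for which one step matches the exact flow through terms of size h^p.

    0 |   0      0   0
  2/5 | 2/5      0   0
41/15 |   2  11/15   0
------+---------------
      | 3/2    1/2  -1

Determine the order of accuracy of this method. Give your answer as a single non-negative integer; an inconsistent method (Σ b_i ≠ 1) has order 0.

b = (3/2, 1/2, -1)
c = (0, 2/5, 41/15)
Ac = (0, 0, 22/75)
Σ b_i: 3/2·1 + 1/2·1 + (-1)·1 = 1 ✓
b·c: 1/2·2/5 + (-1)·41/15 = -38/15 ≠ 1/2 ⇒ order 1.

1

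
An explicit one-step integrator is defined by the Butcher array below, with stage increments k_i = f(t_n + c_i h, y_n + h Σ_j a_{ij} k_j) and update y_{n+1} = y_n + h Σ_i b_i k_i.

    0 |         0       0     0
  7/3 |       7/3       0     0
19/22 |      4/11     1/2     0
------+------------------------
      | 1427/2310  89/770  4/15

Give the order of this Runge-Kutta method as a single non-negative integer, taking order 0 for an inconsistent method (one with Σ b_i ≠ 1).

b = (1427/2310, 89/770, 4/15)
c = (0, 7/3, 19/22)
Ac = (0, 0, 7/6)
Σ b_i: 1427/2310·1 + 89/770·1 + 4/15·1 = 1 ✓
b·c: 89/770·7/3 + 4/15·19/22 = 1/2 ✓
b·c²: 89/770·49/9 + 4/15·361/484 = 9019/10890 ≠ 1/3 ⇒ order 2.
b·Ac: 4/15·7/6 = 14/45 ≠ 1/6

2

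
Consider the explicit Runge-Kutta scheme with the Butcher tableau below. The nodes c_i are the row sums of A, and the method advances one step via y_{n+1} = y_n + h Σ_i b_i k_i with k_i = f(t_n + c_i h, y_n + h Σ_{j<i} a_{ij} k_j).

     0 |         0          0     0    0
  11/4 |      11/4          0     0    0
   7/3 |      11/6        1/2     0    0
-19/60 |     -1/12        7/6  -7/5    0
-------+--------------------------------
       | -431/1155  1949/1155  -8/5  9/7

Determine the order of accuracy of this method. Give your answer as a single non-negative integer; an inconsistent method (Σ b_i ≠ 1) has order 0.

2

b = (-431/1155, 1949/1155, -8/5, 9/7)
c = (0, 11/4, 7/3, -19/60)
Ac = (0, 0, 11/8, -7/120)
Σ b_i: (-431/1155)·1 + 1949/1155·1 + (-8/5)·1 + 9/7·1 = 1 ✓
b·c: 1949/1155·11/4 + (-8/5)·7/3 + 9/7·(-19/60) = 1/2 ✓
b·c²: 1949/1155·121/16 + (-8/5)·49/9 + 9/7·361/3600 = 52657/12600 ≠ 1/3 ⇒ order 2.
b·Ac: (-8/5)·11/8 + 9/7·(-7/120) = -91/40 ≠ 1/6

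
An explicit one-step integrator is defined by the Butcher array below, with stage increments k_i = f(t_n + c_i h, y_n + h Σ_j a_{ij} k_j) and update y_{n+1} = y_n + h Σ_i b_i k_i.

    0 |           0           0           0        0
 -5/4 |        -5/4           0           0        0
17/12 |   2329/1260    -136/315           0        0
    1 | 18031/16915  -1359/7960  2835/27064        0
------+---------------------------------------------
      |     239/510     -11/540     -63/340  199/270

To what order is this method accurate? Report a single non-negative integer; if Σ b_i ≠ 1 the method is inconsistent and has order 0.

4

b = (239/510, -11/540, -63/340, 199/270)
c = (0, -5/4, 17/12, 1)
Ac = (0, 0, 34/63, 72/199)
Σ b_i: 239/510·1 + (-11/540)·1 + (-63/340)·1 + 199/270·1 = 1 ✓
b·c: (-11/540)·(-5/4) + (-63/340)·17/12 + 199/270·1 = 1/2 ✓
b·c²: (-11/540)·25/16 + (-63/340)·289/144 + 199/270·1 = 1/3 ✓
b·Ac: (-63/340)·34/63 + 199/270·72/199 = 1/6 ✓
b·c³: (-11/540)·(-125/64) + (-63/340)·4913/1728 + 199/270·1 = 1/4 ✓
b·(c∘Ac): (-63/340)·289/378 + 199/270·72/199 = 1/8 ✓
b·Ac²: (-63/340)·(-85/126) + 199/270·(-45/796) = 1/12 ✓
b·A²c: 199/270·45/796 = 1/24 ✓; 4 stages ⇒ order 4.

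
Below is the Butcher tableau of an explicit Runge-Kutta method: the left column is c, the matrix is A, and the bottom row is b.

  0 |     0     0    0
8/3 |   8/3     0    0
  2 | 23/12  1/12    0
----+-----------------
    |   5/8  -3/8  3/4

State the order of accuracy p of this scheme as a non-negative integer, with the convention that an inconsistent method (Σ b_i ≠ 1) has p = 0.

3

b = (5/8, -3/8, 3/4)
c = (0, 8/3, 2)
Ac = (0, 0, 2/9)
Σ b_i: 5/8·1 + (-3/8)·1 + 3/4·1 = 1 ✓
b·c: (-3/8)·8/3 + 3/4·2 = 1/2 ✓
b·c²: (-3/8)·64/9 + 3/4·4 = 1/3 ✓
b·Ac: 3/4·2/9 = 1/6 ✓; 3 stages ⇒ order 3.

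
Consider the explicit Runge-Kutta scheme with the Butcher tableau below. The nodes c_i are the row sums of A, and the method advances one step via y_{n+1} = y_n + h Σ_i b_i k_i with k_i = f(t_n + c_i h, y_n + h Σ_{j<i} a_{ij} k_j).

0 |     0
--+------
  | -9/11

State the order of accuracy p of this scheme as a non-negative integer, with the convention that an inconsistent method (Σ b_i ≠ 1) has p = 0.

b = (-9/11)
c = (0)
Σ b_i: (-9/11)·1 = -9/11 ≠ 1 ⇒ order 0.

0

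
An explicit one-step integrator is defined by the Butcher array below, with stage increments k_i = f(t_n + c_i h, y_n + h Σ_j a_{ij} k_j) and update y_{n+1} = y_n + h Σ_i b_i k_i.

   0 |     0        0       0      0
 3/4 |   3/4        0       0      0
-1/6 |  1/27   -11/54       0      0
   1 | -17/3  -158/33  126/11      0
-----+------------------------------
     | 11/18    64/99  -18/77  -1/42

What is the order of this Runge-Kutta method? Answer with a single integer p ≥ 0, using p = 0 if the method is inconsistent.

b = (11/18, 64/99, -18/77, -1/42)
c = (0, 3/4, -1/6, 1)
Ac = (0, 0, -11/72, -11/2)
Σ b_i: 11/18·1 + 64/99·1 + (-18/77)·1 + (-1/42)·1 = 1 ✓
b·c: 64/99·3/4 + (-18/77)·(-1/6) + (-1/42)·1 = 1/2 ✓
b·c²: 64/99·9/16 + (-18/77)·1/36 + (-1/42)·1 = 1/3 ✓
b·Ac: (-18/77)·(-11/72) + (-1/42)·(-11/2) = 1/6 ✓
b·c³: 64/99·27/64 + (-18/77)·(-1/216) + (-1/42)·1 = 1/4 ✓
b·(c∘Ac): (-18/77)·11/432 + (-1/42)·(-11/2) = 1/8 ✓
b·Ac²: (-18/77)·(-11/96) + (-1/42)·(-19/8) = 1/12 ✓
b·A²c: (-1/42)·(-7/4) = 1/24 ✓; 4 stages ⇒ order 4.

4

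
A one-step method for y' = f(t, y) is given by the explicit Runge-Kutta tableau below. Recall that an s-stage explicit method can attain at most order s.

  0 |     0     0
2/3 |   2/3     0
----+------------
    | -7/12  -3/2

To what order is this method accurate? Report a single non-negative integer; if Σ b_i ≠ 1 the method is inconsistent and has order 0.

0

b = (-7/12, -3/2)
c = (0, 2/3)
Σ b_i: (-7/12)·1 + (-3/2)·1 = -25/12 ≠ 1 ⇒ order 0.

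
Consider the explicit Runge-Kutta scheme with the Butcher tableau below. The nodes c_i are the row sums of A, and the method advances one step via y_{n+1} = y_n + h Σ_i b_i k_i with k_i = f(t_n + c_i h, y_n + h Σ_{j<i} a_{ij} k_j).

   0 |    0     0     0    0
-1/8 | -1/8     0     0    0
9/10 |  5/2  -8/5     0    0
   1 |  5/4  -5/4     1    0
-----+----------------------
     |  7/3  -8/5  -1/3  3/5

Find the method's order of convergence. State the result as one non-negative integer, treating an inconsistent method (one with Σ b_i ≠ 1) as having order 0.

b = (7/3, -8/5, -1/3, 3/5)
c = (0, -1/8, 9/10, 1)
Ac = (0, 0, 1/5, 169/160)
Σ b_i: 7/3·1 + (-8/5)·1 + (-1/3)·1 + 3/5·1 = 1 ✓
b·c: (-8/5)·(-1/8) + (-1/3)·9/10 + 3/5·1 = 1/2 ✓
b·c²: (-8/5)·1/64 + (-1/3)·81/100 + 3/5·1 = 61/200 ≠ 1/3 ⇒ order 2.
b·Ac: (-1/3)·1/5 + 3/5·169/160 = 1361/2400 ≠ 1/6

2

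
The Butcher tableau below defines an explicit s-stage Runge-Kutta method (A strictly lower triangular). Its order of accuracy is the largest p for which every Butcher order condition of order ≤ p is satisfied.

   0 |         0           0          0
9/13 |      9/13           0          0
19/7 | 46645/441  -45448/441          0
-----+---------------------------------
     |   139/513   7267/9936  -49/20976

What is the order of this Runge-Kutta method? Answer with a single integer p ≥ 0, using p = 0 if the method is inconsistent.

3

b = (139/513, 7267/9936, -49/20976)
c = (0, 9/13, 19/7)
Ac = (0, 0, -3496/49)
Σ b_i: 139/513·1 + 7267/9936·1 + (-49/20976)·1 = 1 ✓
b·c: 7267/9936·9/13 + (-49/20976)·19/7 = 1/2 ✓
b·c²: 7267/9936·81/169 + (-49/20976)·361/49 = 1/3 ✓
b·Ac: (-49/20976)·(-3496/49) = 1/6 ✓; 3 stages ⇒ order 3.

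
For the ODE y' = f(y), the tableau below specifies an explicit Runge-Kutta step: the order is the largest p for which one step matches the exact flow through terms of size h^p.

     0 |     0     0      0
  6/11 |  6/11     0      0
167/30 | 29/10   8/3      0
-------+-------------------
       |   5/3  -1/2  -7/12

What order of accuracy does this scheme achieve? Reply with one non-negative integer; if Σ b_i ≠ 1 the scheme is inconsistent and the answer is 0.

0

b = (5/3, -1/2, -7/12)
c = (0, 6/11, 167/30)
Ac = (0, 0, 16/11)
Σ b_i: 5/3·1 + (-1/2)·1 + (-7/12)·1 = 7/12 ≠ 1 ⇒ order 0.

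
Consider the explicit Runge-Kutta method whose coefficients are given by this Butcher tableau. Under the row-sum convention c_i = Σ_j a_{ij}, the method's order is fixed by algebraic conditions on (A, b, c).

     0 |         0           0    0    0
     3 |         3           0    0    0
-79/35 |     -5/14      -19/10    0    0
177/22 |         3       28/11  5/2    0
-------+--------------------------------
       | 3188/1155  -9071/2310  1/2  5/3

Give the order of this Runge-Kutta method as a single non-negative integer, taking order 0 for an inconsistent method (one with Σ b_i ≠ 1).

b = (3188/1155, -9071/2310, 1/2, 5/3)
c = (0, 3, -79/35, 177/22)
Ac = (0, 0, -57/10, 307/154)
Σ b_i: 3188/1155·1 + (-9071/2310)·1 + 1/2·1 + 5/3·1 = 1 ✓
b·c: (-9071/2310)·3 + 1/2·(-79/35) + 5/3·177/22 = 1/2 ✓
b·c²: (-9071/2310)·9 + 1/2·6241/1225 + 5/3·31329/484 = 44519687/592900 ≠ 1/3 ⇒ order 2.
b·Ac: 1/2·(-57/10) + 5/3·307/154 = 2183/4620 ≠ 1/6

2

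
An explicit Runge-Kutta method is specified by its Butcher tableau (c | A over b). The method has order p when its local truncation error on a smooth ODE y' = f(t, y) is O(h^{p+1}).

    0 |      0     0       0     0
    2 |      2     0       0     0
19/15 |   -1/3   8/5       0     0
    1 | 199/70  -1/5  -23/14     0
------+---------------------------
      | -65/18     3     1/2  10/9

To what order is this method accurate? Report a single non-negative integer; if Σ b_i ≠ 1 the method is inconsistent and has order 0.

1

b = (-65/18, 3, 1/2, 10/9)
c = (0, 2, 19/15, 1)
Ac = (0, 0, 16/5, -521/210)
Σ b_i: (-65/18)·1 + 3·1 + 1/2·1 + 10/9·1 = 1 ✓
b·c: 3·2 + 1/2·19/15 + 10/9·1 = 697/90 ≠ 1/2 ⇒ order 1.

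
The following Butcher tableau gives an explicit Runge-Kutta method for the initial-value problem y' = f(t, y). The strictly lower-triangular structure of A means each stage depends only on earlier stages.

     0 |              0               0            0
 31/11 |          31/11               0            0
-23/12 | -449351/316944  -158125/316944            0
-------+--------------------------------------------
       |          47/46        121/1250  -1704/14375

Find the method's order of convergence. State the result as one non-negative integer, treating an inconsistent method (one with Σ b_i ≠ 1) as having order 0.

3

b = (47/46, 121/1250, -1704/14375)
c = (0, 31/11, -23/12)
Ac = (0, 0, -14375/10224)
Σ b_i: 47/46·1 + 121/1250·1 + (-1704/14375)·1 = 1 ✓
b·c: 121/1250·31/11 + (-1704/14375)·(-23/12) = 1/2 ✓
b·c²: 121/1250·961/121 + (-1704/14375)·529/144 = 1/3 ✓
b·Ac: (-1704/14375)·(-14375/10224) = 1/6 ✓; 3 stages ⇒ order 3.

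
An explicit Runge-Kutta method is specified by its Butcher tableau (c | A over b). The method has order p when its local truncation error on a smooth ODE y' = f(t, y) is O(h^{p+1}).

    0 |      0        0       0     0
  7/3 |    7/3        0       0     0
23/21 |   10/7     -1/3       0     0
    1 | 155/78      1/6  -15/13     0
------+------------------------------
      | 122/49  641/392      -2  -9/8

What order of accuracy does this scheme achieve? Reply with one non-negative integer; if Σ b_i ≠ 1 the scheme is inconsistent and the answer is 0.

2

b = (122/49, 641/392, -2, -9/8)
c = (0, 7/3, 23/21, 1)
Ac = (0, 0, -7/9, -1433/1638)
Σ b_i: 122/49·1 + 641/392·1 + (-2)·1 + (-9/8)·1 = 1 ✓
b·c: 641/392·7/3 + (-2)·23/21 + (-9/8)·1 = 1/2 ✓
b·c²: 641/392·49/9 + (-2)·529/441 + (-9/8)·1 = 2372/441 ≠ 1/3 ⇒ order 2.
b·Ac: (-2)·(-7/9) + (-9/8)·(-1433/1638) = 33281/13104 ≠ 1/6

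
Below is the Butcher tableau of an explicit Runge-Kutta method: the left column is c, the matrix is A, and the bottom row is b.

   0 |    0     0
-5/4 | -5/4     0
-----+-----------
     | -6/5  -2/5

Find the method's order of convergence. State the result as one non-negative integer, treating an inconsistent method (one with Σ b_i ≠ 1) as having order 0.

0

b = (-6/5, -2/5)
c = (0, -5/4)
Σ b_i: (-6/5)·1 + (-2/5)·1 = -8/5 ≠ 1 ⇒ order 0.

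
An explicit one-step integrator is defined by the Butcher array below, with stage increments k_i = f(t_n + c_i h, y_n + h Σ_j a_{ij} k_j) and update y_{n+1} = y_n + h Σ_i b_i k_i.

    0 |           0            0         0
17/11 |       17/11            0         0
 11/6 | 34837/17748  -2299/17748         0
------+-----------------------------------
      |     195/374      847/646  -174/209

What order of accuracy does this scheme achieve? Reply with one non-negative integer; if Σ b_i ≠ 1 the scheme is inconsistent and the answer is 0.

3

b = (195/374, 847/646, -174/209)
c = (0, 17/11, 11/6)
Ac = (0, 0, -209/1044)
Σ b_i: 195/374·1 + 847/646·1 + (-174/209)·1 = 1 ✓
b·c: 847/646·17/11 + (-174/209)·11/6 = 1/2 ✓
b·c²: 847/646·289/121 + (-174/209)·121/36 = 1/3 ✓
b·Ac: (-174/209)·(-209/1044) = 1/6 ✓; 3 stages ⇒ order 3.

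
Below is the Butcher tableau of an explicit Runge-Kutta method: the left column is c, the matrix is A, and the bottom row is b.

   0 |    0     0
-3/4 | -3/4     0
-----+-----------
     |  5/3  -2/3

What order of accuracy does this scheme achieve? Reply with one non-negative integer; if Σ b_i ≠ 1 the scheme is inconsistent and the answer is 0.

2

b = (5/3, -2/3)
c = (0, -3/4)
Σ b_i: 5/3·1 + (-2/3)·1 = 1 ✓
b·c: (-2/3)·(-3/4) = 1/2 ✓; 2 stages ⇒ order 2.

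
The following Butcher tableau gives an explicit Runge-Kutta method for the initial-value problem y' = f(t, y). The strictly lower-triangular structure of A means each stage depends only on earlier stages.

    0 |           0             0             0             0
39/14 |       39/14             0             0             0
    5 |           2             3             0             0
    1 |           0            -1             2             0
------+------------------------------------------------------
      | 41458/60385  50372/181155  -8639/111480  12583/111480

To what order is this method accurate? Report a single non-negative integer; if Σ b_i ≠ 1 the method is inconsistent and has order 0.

3

b = (41458/60385, 50372/181155, -8639/111480, 12583/111480)
c = (0, 39/14, 5, 1)
Ac = (0, 0, 117/14, 101/14)
Σ b_i: 41458/60385·1 + 50372/181155·1 + (-8639/111480)·1 + 12583/111480·1 = 1 ✓
b·c: 50372/181155·39/14 + (-8639/111480)·5 + 12583/111480·1 = 1/2 ✓
b·c²: 50372/181155·1521/196 + (-8639/111480)·25 + 12583/111480·1 = 1/3 ✓
b·Ac: (-8639/111480)·117/14 + 12583/111480·101/14 = 1/6 ✓
b·c³: 50372/181155·59319/2744 + (-8639/111480)·125 + 12583/111480·1 = -23169/6503 ≠ 1/4 ⇒ order 3.
b·(c∘Ac): (-8639/111480)·585/14 + 12583/111480·101/14 = -945733/390180 ≠ 1/8
b·Ac²: (-8639/111480)·4563/196 + 12583/111480·8279/196 = 462535/156072 ≠ 1/12
b·A²c: 12583/111480·117/7 = 490737/260120 ≠ 1/24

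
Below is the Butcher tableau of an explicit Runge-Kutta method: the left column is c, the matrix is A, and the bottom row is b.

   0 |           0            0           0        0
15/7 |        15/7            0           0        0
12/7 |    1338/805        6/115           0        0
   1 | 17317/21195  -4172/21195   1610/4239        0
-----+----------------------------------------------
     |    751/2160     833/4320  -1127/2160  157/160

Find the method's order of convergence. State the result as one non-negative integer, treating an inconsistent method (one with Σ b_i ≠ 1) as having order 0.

4

b = (751/2160, 833/4320, -1127/2160, 157/160)
c = (0, 15/7, 12/7, 1)
Ac = (0, 0, 18/161, 36/157)
Σ b_i: 751/2160·1 + 833/4320·1 + (-1127/2160)·1 + 157/160·1 = 1 ✓
b·c: 833/4320·15/7 + (-1127/2160)·12/7 + 157/160·1 = 1/2 ✓
b·c²: 833/4320·225/49 + (-1127/2160)·144/49 + 157/160·1 = 1/3 ✓
b·Ac: (-1127/2160)·18/161 + 157/160·36/157 = 1/6 ✓
b·c³: 833/4320·3375/343 + (-1127/2160)·1728/343 + 157/160·1 = 1/4 ✓
b·(c∘Ac): (-1127/2160)·216/1127 + 157/160·36/157 = 1/8 ✓
b·Ac²: (-1127/2160)·270/1127 + 157/160·100/471 = 1/12 ✓
b·A²c: 157/160·20/471 = 1/24 ✓; 4 stages ⇒ order 4.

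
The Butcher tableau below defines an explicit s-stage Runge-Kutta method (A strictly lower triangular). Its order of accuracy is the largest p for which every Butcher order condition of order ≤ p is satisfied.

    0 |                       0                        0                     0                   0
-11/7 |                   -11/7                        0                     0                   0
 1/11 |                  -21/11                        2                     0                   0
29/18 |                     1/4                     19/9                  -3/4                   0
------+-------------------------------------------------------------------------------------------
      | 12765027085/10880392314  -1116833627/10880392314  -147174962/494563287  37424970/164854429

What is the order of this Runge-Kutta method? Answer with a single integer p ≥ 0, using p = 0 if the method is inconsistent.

b = (12765027085/10880392314, -1116833627/10880392314, -147174962/494563287, 37424970/164854429)
c = (0, -11/7, 1/11, 29/18)
Ac = (0, 0, -22/7, -9385/2772)
Σ b_i: 12765027085/10880392314·1 + (-1116833627/10880392314)·1 + (-147174962/494563287)·1 + 37424970/164854429·1 = 1 ✓
b·c: (-1116833627/10880392314)·(-11/7) + (-147174962/494563287)·1/11 + 37424970/164854429·29/18 = 1/2 ✓
b·c²: (-1116833627/10880392314)·121/49 + (-147174962/494563287)·1/121 + 37424970/164854429·841/324 = 1/3 ✓
b·Ac: (-147174962/494563287)·(-22/7) + 37424970/164854429·(-9385/2772) = 1/6 ✓
b·c³: (-1116833627/10880392314)·(-1331/343) + (-147174962/494563287)·1/1331 + 37424970/164854429·24389/5832 = 1847281469305/1370929431564 ≠ 1/4 ⇒ order 3.
b·(c∘Ac): (-147174962/494563287)·(-2/7) + 37424970/164854429·(-272165/49896) = -760493149/659417716 ≠ 1/8
b·Ac²: (-147174962/494563287)·242/49 + 37424970/164854429·1111393/213444 = -21907093429/76162746198 ≠ 1/12
b·A²c: 37424970/164854429·33/14 = 617512005/1153981003 ≠ 1/24

3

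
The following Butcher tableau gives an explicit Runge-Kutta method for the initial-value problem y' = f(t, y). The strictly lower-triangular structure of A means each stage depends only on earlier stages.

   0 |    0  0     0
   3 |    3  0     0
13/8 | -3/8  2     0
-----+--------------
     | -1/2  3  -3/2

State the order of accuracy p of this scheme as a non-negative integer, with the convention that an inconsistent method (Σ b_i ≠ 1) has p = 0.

b = (-1/2, 3, -3/2)
c = (0, 3, 13/8)
Ac = (0, 0, 6)
Σ b_i: (-1/2)·1 + 3·1 + (-3/2)·1 = 1 ✓
b·c: 3·3 + (-3/2)·13/8 = 105/16 ≠ 1/2 ⇒ order 1.

1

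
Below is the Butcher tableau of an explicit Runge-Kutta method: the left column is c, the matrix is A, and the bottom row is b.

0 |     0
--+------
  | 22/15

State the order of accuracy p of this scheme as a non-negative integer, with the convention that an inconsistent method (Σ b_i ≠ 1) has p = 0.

0

b = (22/15)
c = (0)
Σ b_i: 22/15·1 = 22/15 ≠ 1 ⇒ order 0.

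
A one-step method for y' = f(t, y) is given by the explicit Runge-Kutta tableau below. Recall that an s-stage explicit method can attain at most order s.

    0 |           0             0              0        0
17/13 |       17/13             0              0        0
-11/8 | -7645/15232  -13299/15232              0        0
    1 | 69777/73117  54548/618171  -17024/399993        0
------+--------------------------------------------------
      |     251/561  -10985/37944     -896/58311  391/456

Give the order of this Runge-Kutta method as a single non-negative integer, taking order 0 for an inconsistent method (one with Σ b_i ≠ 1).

b = (251/561, -10985/37944, -896/58311, 391/456)
c = (0, 17/13, -11/8, 1)
Ac = (0, 0, -1023/896, 4/23)
Σ b_i: 251/561·1 + (-10985/37944)·1 + (-896/58311)·1 + 391/456·1 = 1 ✓
b·c: (-10985/37944)·17/13 + (-896/58311)·(-11/8) + 391/456·1 = 1/2 ✓
b·c²: (-10985/37944)·289/169 + (-896/58311)·121/64 + 391/456·1 = 1/3 ✓
b·Ac: (-896/58311)·(-1023/896) + 391/456·4/23 = 1/6 ✓
b·c³: (-10985/37944)·4913/2197 + (-896/58311)·(-1331/512) + 391/456·1 = 1/4 ✓
b·(c∘Ac): (-896/58311)·11253/7168 + 391/456·4/23 = 1/8 ✓
b·Ac²: (-896/58311)·(-17391/11648) + 391/456·358/5083 = 1/12 ✓
b·A²c: 391/456·19/391 = 1/24 ✓; 4 stages ⇒ order 4.

4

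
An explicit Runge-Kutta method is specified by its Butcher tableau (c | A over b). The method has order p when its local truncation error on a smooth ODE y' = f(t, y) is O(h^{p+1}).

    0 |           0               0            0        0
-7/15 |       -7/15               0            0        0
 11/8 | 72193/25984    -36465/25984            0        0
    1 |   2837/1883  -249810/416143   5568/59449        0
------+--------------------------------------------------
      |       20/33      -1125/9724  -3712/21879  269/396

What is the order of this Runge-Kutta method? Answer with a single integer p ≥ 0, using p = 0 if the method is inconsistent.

b = (20/33, -1125/9724, -3712/21879, 269/396)
c = (0, -7/15, 11/8, 1)
Ac = (0, 0, 2431/3712, 110/269)
Σ b_i: 20/33·1 + (-1125/9724)·1 + (-3712/21879)·1 + 269/396·1 = 1 ✓
b·c: (-1125/9724)·(-7/15) + (-3712/21879)·11/8 + 269/396·1 = 1/2 ✓
b·c²: (-1125/9724)·49/225 + (-3712/21879)·121/64 + 269/396·1 = 1/3 ✓
b·Ac: (-3712/21879)·2431/3712 + 269/396·110/269 = 1/6 ✓
b·c³: (-1125/9724)·(-343/3375) + (-3712/21879)·1331/512 + 269/396·1 = 1/4 ✓
b·(c∘Ac): (-3712/21879)·26741/29696 + 269/396·110/269 = 1/8 ✓
b·Ac²: (-3712/21879)·(-17017/55680) + 269/396·187/4035 = 1/12 ✓
b·A²c: 269/396·33/538 = 1/24 ✓; 4 stages ⇒ order 4.

4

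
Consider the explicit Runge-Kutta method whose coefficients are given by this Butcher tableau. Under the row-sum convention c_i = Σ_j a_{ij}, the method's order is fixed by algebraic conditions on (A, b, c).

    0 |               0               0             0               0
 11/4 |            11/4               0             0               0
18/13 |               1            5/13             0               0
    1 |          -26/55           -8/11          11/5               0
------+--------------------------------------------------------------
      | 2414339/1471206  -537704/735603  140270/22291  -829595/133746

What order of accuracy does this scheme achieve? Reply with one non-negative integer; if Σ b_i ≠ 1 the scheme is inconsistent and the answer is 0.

3

b = (2414339/1471206, -537704/735603, 140270/22291, -829595/133746)
c = (0, 11/4, 18/13, 1)
Ac = (0, 0, 55/52, 68/65)
Σ b_i: 2414339/1471206·1 + (-537704/735603)·1 + 140270/22291·1 + (-829595/133746)·1 = 1 ✓
b·c: (-537704/735603)·11/4 + 140270/22291·18/13 + (-829595/133746)·1 = 1/2 ✓
b·c²: (-537704/735603)·121/16 + 140270/22291·324/169 + (-829595/133746)·1 = 1/3 ✓
b·Ac: 140270/22291·55/52 + (-829595/133746)·68/65 = 1/6 ✓
b·c³: (-537704/735603)·1331/64 + 140270/22291·5832/2197 + (-829595/133746)·1 = -10897183/2318264 ≠ 1/4 ⇒ order 3.
b·(c∘Ac): 140270/22291·495/338 + (-829595/133746)·68/65 = 182333/66873 ≠ 1/8
b·Ac²: 140270/22291·605/208 + (-829595/133746)·(-2167/1690) = 182609867/6954792 ≠ 1/12
b·A²c: (-829595/133746)·121/52 = -7721615/534984 ≠ 1/24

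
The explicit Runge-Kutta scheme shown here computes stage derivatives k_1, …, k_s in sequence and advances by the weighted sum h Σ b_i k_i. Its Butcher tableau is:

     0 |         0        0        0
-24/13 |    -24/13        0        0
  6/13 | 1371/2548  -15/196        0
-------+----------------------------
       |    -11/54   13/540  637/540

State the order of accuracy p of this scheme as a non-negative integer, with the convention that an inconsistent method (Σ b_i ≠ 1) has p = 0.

b = (-11/54, 13/540, 637/540)
c = (0, -24/13, 6/13)
Ac = (0, 0, 90/637)
Σ b_i: (-11/54)·1 + 13/540·1 + 637/540·1 = 1 ✓
b·c: 13/540·(-24/13) + 637/540·6/13 = 1/2 ✓
b·c²: 13/540·576/169 + 637/540·36/169 = 1/3 ✓
b·Ac: 637/540·90/637 = 1/6 ✓; 3 stages ⇒ order 3.

3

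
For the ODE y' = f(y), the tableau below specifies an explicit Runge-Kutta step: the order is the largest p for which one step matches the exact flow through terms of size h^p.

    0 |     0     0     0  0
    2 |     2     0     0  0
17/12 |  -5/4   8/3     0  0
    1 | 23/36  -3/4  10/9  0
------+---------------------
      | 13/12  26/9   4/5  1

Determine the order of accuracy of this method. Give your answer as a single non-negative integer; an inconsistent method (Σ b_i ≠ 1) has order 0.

b = (13/12, 26/9, 4/5, 1)
c = (0, 2, 17/12, 1)
Ac = (0, 0, 16/3, 2/27)
Σ b_i: 13/12·1 + 26/9·1 + 4/5·1 + 1·1 = 1039/180 ≠ 1 ⇒ order 0.

0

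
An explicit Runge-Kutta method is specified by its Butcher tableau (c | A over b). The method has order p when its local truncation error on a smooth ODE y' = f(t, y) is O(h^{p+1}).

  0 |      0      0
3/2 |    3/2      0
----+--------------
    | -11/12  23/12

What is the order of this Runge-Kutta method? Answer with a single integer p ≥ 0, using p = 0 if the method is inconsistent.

1

b = (-11/12, 23/12)
c = (0, 3/2)
Σ b_i: (-11/12)·1 + 23/12·1 = 1 ✓
b·c: 23/12·3/2 = 23/8 ≠ 1/2 ⇒ order 1.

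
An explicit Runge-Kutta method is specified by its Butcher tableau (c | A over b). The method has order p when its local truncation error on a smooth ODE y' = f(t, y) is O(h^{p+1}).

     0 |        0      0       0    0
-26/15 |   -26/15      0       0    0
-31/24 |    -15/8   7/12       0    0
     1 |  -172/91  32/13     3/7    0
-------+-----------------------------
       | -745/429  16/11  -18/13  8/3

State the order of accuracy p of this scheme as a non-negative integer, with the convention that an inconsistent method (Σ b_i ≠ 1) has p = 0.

1

b = (-745/429, 16/11, -18/13, 8/3)
c = (0, -26/15, -31/24, 1)
Ac = (0, 0, -91/90, -4049/840)
Σ b_i: (-745/429)·1 + 16/11·1 + (-18/13)·1 + 8/3·1 = 1 ✓
b·c: 16/11·(-26/15) + (-18/13)·(-31/24) + 8/3·1 = 5531/2860 ≠ 1/2 ⇒ order 1.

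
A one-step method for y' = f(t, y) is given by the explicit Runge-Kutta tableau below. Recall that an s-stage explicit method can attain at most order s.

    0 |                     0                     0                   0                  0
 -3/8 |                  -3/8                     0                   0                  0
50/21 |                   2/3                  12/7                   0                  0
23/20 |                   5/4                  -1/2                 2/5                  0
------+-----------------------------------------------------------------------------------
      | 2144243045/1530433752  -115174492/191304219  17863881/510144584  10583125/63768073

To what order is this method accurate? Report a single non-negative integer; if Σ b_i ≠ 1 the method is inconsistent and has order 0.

3

b = (2144243045/1530433752, -115174492/191304219, 17863881/510144584, 10583125/63768073)
c = (0, -3/8, 50/21, 23/20)
Ac = (0, 0, -9/14, 383/336)
Σ b_i: 2144243045/1530433752·1 + (-115174492/191304219)·1 + 17863881/510144584·1 + 10583125/63768073·1 = 1 ✓
b·c: (-115174492/191304219)·(-3/8) + 17863881/510144584·50/21 + 10583125/63768073·23/20 = 1/2 ✓
b·c²: (-115174492/191304219)·9/64 + 17863881/510144584·2500/441 + 10583125/63768073·529/400 = 1/3 ✓
b·Ac: 17863881/510144584·(-9/14) + 10583125/63768073·383/336 = 1/6 ✓
b·c³: (-115174492/191304219)·(-27/512) + 17863881/510144584·125000/9261 + 10583125/63768073·12167/8000 = 389166985171/514225740672 ≠ 1/4 ⇒ order 3.
b·(c∘Ac): 17863881/510144584·(-75/49) + 10583125/63768073·8809/6720 = 2007397175/12243470016 ≠ 1/8
b·Ac²: 17863881/510144584·27/112 + 10583125/63768073·124031/56448 = 23982536401/64278217584 ≠ 1/12
b·A²c: 10583125/63768073·(-9/35) = -2721375/63768073 ≠ 1/24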